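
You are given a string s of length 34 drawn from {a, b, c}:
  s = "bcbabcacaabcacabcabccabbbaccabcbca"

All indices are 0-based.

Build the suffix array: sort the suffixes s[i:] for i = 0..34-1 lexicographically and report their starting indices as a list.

[33, 8, 21, 14, 3, 9, 28, 17, 6, 12, 25, 2, 24, 23, 22, 31, 15, 4, 10, 0, 29, 18, 32, 7, 20, 13, 27, 16, 5, 11, 1, 30, 19, 26]

rank→(start, suffix):
  0 → (33, 'a')
  1 → (8, 'aabcacabcabccabbbaccabcbca')
  2 → (21, 'abbbaccabcbca')
  3 → (14, 'abcabccabbbaccabcbca')
  4 → (3, 'abcacaabcacabcabccabbbaccabcbca')
  5 → (9, 'abcacabcabccabbbaccabcbca')
  6 → (28, 'abcbca')
  7 → (17, 'abccabbbaccabcbca')
  8 → (6, 'acaabcacabcabccabbbaccabcbca')
  9 → (12, 'acabcabccabbbaccabcbca')
  10 → (25, 'accabcbca')
  11 → (2, 'babcacaabcacabcabccabbbaccabcbca')
  12 → (24, 'baccabcbca')
  13 → (23, 'bbaccabcbca')
  14 → (22, 'bbbaccabcbca')
  15 → (31, 'bca')
  16 → (15, 'bcabccabbbaccabcbca')
  17 → (4, 'bcacaabcacabcabccabbbaccabcbca')
  18 → (10, 'bcacabcabccabbbaccabcbca')
  19 → (0, 'bcbabcacaabcacabcabccabbbaccabcbca')
  20 → (29, 'bcbca')
  21 → (18, 'bccabbbaccabcbca')
  22 → (32, 'ca')
  23 → (7, 'caabcacabcabccabbbaccabcbca')
  24 → (20, 'cabbbaccabcbca')
  25 → (13, 'cabcabccabbbaccabcbca')
  26 → (27, 'cabcbca')
  27 → (16, 'cabccabbbaccabcbca')
  28 → (5, 'cacaabcacabcabccabbbaccabcbca')
  29 → (11, 'cacabcabccabbbaccabcbca')
  30 → (1, 'cbabcacaabcacabcabccabbbaccabcbca')
  31 → (30, 'cbca')
  32 → (19, 'ccabbbaccabcbca')
  33 → (26, 'ccabcbca')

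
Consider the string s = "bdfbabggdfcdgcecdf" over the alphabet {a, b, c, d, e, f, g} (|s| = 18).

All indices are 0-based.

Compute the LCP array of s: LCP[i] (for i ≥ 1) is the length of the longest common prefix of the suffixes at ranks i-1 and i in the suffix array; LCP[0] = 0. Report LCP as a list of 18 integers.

rank | idx | suffix
   0 |   4 | abggdfcdgcecdf
   1 |   3 | babggdfcdgcecdf
   2 |   0 | bdfbabggdfcdgcecdf
   3 |   5 | bggdfcdgcecdf
   4 |  15 | cdf
   5 |  10 | cdgcecdf
   6 |  13 | cecdf
   7 |  16 | df
   8 |   1 | dfbabggdfcdgcecdf
   9 |   8 | dfcdgcecdf
  10 |  11 | dgcecdf
  11 |  14 | ecdf
  12 |  17 | f
  13 |   2 | fbabggdfcdgcecdf
  14 |   9 | fcdgcecdf
  15 |  12 | gcecdf
  16 |   7 | gdfcdgcecdf
  17 |   6 | ggdfcdgcecdf

SA = [4, 3, 0, 5, 15, 10, 13, 16, 1, 8, 11, 14, 17, 2, 9, 12, 7, 6]
[i] adj suffixes → lcp
  [1] 4/3 → 0 ('')
  [2] 3/0 → 1 ('b')
  [3] 0/5 → 1 ('b')
  [4] 5/15 → 0 ('')
  [5] 15/10 → 2 ('cd')
  [6] 10/13 → 1 ('c')
  [7] 13/16 → 0 ('')
  [8] 16/1 → 2 ('df')
  [9] 1/8 → 2 ('df')
  [10] 8/11 → 1 ('d')
  [11] 11/14 → 0 ('')
  [12] 14/17 → 0 ('')
  [13] 17/2 → 1 ('f')
  [14] 2/9 → 1 ('f')
  [15] 9/12 → 0 ('')
  [16] 12/7 → 1 ('g')
  [17] 7/6 → 1 ('g')

[0, 0, 1, 1, 0, 2, 1, 0, 2, 2, 1, 0, 0, 1, 1, 0, 1, 1]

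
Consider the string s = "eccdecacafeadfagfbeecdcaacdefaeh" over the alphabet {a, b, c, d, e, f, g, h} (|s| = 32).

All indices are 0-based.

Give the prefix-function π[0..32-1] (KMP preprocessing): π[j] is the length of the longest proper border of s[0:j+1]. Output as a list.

[0, 0, 0, 0, 1, 2, 0, 0, 0, 0, 1, 0, 0, 0, 0, 0, 0, 0, 1, 1, 2, 0, 0, 0, 0, 0, 0, 1, 0, 0, 1, 0]

π[0] = 0
j=1 s[j]='c': π[1]=0 (border '')
j=2 s[j]='c': π[2]=0 (border '')
j=3 s[j]='d': π[3]=0 (border '')
j=4 s[j]='e': π[4]=1 (border 'e')
j=5 s[j]='c': π[5]=2 (border 'ec')
j=6 s[j]='a': k: 2→0; π[6]=0 (border '')
j=7 s[j]='c': π[7]=0 (border '')
j=8 s[j]='a': π[8]=0 (border '')
j=9 s[j]='f': π[9]=0 (border '')
j=10 s[j]='e': π[10]=1 (border 'e')
j=11 s[j]='a': k: 1→0; π[11]=0 (border '')
j=12 s[j]='d': π[12]=0 (border '')
j=13 s[j]='f': π[13]=0 (border '')
j=14 s[j]='a': π[14]=0 (border '')
j=15 s[j]='g': π[15]=0 (border '')
j=16 s[j]='f': π[16]=0 (border '')
j=17 s[j]='b': π[17]=0 (border '')
j=18 s[j]='e': π[18]=1 (border 'e')
j=19 s[j]='e': k: 1→0; π[19]=1 (border 'e')
j=20 s[j]='c': π[20]=2 (border 'ec')
j=21 s[j]='d': k: 2→0; π[21]=0 (border '')
j=22 s[j]='c': π[22]=0 (border '')
j=23 s[j]='a': π[23]=0 (border '')
j=24 s[j]='a': π[24]=0 (border '')
j=25 s[j]='c': π[25]=0 (border '')
j=26 s[j]='d': π[26]=0 (border '')
j=27 s[j]='e': π[27]=1 (border 'e')
j=28 s[j]='f': k: 1→0; π[28]=0 (border '')
j=29 s[j]='a': π[29]=0 (border '')
j=30 s[j]='e': π[30]=1 (border 'e')
j=31 s[j]='h': k: 1→0; π[31]=0 (border '')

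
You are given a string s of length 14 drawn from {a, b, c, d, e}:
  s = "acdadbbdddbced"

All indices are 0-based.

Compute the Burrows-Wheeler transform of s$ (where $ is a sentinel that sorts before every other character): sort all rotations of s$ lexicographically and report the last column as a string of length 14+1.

rank  rotation         last
    0  $acdadbbdddbced  d
    1  acdadbbdddbced$  $
    2  adbbdddbced$acd  d
    3  bbdddbced$acdad  d
    4  bced$acdadbbddd  d
    5  bdddbced$acdadb  b
    6  cdadbbdddbced$a  a
    7  ced$acdadbbdddb  b
    8  d$acdadbbdddbce  e
    9  dadbbdddbced$ac  c
   10  dbbdddbced$acda  a
   11  dbced$acdadbbdd  d
   12  ddbced$acdadbbd  d
   13  dddbced$acdadbb  b
   14  ed$acdadbbdddbc  c

d$dddbabecaddbc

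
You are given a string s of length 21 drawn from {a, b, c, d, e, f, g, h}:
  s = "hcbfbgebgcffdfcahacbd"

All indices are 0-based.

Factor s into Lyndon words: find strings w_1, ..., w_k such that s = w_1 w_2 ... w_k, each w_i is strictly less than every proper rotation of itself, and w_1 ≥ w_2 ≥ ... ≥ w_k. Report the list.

["h", "c", "bfbgebgcffdfc", "ah", "acbd"]

emit factor 1: 'h' (i=0, period=1)
emit factor 2: 'c' (i=1, period=1)
emit factor 3: 'bfbgebgcffdfc' (i=2, period=13)
emit factor 4: 'ah' (i=15, period=2)
emit factor 5: 'acbd' (i=17, period=4)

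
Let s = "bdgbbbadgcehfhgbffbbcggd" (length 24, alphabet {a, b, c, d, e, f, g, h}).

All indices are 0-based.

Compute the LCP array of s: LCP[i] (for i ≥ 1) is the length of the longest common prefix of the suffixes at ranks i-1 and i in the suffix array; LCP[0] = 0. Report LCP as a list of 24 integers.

rank→(start, suffix):
  0 → (6, 'adgcehfhgbffbbcggd')
  1 → (5, 'badgcehfhgbffbbcggd')
  2 → (4, 'bbadgcehfhgbffbbcggd')
  3 → (3, 'bbbadgcehfhgbffbbcggd')
  4 → (18, 'bbcggd')
  5 → (19, 'bcggd')
  6 → (0, 'bdgbbbadgcehfhgbffbbcggd')
  7 → (15, 'bffbbcggd')
  8 → (9, 'cehfhgbffbbcggd')
  9 → (20, 'cggd')
  10 → (23, 'd')
  11 → (1, 'dgbbbadgcehfhgbffbbcggd')
  12 → (7, 'dgcehfhgbffbbcggd')
  13 → (10, 'ehfhgbffbbcggd')
  14 → (17, 'fbbcggd')
  15 → (16, 'ffbbcggd')
  16 → (12, 'fhgbffbbcggd')
  17 → (2, 'gbbbadgcehfhgbffbbcggd')
  18 → (14, 'gbffbbcggd')
  19 → (8, 'gcehfhgbffbbcggd')
  20 → (22, 'gd')
  21 → (21, 'ggd')
  22 → (11, 'hfhgbffbbcggd')
  23 → (13, 'hgbffbbcggd')

SA = [6, 5, 4, 3, 18, 19, 0, 15, 9, 20, 23, 1, 7, 10, 17, 16, 12, 2, 14, 8, 22, 21, 11, 13]
i: (SA[i-1],SA[i]) lcp shared
  1: (6,5) 0 ''
  2: (5,4) 1 'b'
  3: (4,3) 2 'bb'
  4: (3,18) 2 'bb'
  5: (18,19) 1 'b'
  6: (19,0) 1 'b'
  7: (0,15) 1 'b'
  8: (15,9) 0 ''
  9: (9,20) 1 'c'
  10: (20,23) 0 ''
  11: (23,1) 1 'd'
  12: (1,7) 2 'dg'
  13: (7,10) 0 ''
  14: (10,17) 0 ''
  15: (17,16) 1 'f'
  16: (16,12) 1 'f'
  17: (12,2) 0 ''
  18: (2,14) 2 'gb'
  19: (14,8) 1 'g'
  20: (8,22) 1 'g'
  21: (22,21) 1 'g'
  22: (21,11) 0 ''
  23: (11,13) 1 'h'

[0, 0, 1, 2, 2, 1, 1, 1, 0, 1, 0, 1, 2, 0, 0, 1, 1, 0, 2, 1, 1, 1, 0, 1]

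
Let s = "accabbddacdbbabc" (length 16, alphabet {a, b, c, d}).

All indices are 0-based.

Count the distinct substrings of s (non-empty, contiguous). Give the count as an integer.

121

rank | idx | suffix
   0 |   3 | abbddacdbbabc
   1 |  13 | abc
   2 |   0 | accabbddacdbbabc
   3 |   8 | acdbbabc
   4 |  12 | babc
   5 |  11 | bbabc
   6 |   4 | bbddacdbbabc
   7 |  14 | bc
   8 |   5 | bddacdbbabc
   9 |  15 | c
  10 |   2 | cabbddacdbbabc
  11 |   1 | ccabbddacdbbabc
  12 |   9 | cdbbabc
  13 |   7 | dacdbbabc
  14 |  10 | dbbabc
  15 |   6 | ddacdbbabc

SA = [3, 13, 0, 8, 12, 11, 4, 14, 5, 15, 2, 1, 9, 7, 10, 6]
[i] adj suffixes → lcp
  [1] 3/13 → 2 ('ab')
  [2] 13/0 → 1 ('a')
  [3] 0/8 → 2 ('ac')
  [4] 8/12 → 0 ('')
  [5] 12/11 → 1 ('b')
  [6] 11/4 → 2 ('bb')
  [7] 4/14 → 1 ('b')
  [8] 14/5 → 1 ('b')
  [9] 5/15 → 0 ('')
  [10] 15/2 → 1 ('c')
  [11] 2/1 → 1 ('c')
  [12] 1/9 → 1 ('c')
  [13] 9/7 → 0 ('')
  [14] 7/10 → 1 ('d')
  [15] 10/6 → 1 ('d')

n(n+1)/2 = 16·17/2 = 136
Σ LCP = 0 + 2 + 1 + 2 + 0 + 1 + 2 + 1 + 1 + 0 + 1 + 1 + 1 + 0 + 1 + 1 = 15
distinct = 136 − 15 = 121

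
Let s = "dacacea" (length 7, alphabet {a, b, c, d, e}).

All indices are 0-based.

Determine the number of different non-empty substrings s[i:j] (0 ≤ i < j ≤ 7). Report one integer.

24

rank | idx | suffix
   0 |   6 | a
   1 |   1 | acacea
   2 |   3 | acea
   3 |   2 | cacea
   4 |   4 | cea
   5 |   0 | dacacea
   6 |   5 | ea

SA = [6, 1, 3, 2, 4, 0, 5]
rank  pair      lcp
   1  s[6:],s[1:]  1  'a'
   2  s[1:],s[3:]  2  'ac'
   3  s[3:],s[2:]  0  ''
   4  s[2:],s[4:]  1  'c'
   5  s[4:],s[0:]  0  ''
   6  s[0:],s[5:]  0  ''

n(n+1)/2 = 7·8/2 = 28
Σ LCP = 0 + 1 + 2 + 0 + 1 + 0 + 0 = 4
distinct = 28 − 4 = 24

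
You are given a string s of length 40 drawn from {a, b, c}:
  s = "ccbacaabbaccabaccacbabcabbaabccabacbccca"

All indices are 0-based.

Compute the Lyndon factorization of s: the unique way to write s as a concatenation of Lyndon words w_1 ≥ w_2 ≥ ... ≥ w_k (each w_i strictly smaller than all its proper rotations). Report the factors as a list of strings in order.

emit factor 1: 'c' (i=0, period=1)
emit factor 2: 'c' (i=1, period=1)
emit factor 3: 'b' (i=2, period=1)
emit factor 4: 'ac' (i=3, period=2)
emit factor 5: 'aabbaccabaccacbabcabbaabccabacbccc' (i=5, period=34)
emit factor 6: 'a' (i=39, period=1)

["c", "c", "b", "ac", "aabbaccabaccacbabcabbaabccabacbccc", "a"]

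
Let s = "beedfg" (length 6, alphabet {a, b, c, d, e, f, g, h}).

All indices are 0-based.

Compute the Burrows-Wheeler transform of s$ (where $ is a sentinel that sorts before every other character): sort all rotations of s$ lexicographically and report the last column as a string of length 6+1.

g$eebdf

rank  rotation last
    0  $beedfg  g
    1  beedfg$  $
    2  dfg$bee  e
    3  edfg$be  e
    4  eedfg$b  b
    5  fg$beed  d
    6  g$beedf  f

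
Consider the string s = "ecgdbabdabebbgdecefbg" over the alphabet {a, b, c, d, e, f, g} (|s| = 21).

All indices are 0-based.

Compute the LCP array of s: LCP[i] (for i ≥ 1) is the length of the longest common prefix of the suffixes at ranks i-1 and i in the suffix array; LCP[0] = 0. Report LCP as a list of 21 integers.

[0, 2, 0, 1, 1, 1, 1, 2, 0, 1, 0, 1, 1, 0, 1, 2, 1, 0, 0, 1, 2]

rank | idx | suffix
   0 |   5 | abdabebbgdecefbg
   1 |   8 | abebbgdecefbg
   2 |   4 | babdabebbgdecefbg
   3 |  11 | bbgdecefbg
   4 |   6 | bdabebbgdecefbg
   5 |   9 | bebbgdecefbg
   6 |  19 | bg
   7 |  12 | bgdecefbg
   8 |  16 | cefbg
   9 |   1 | cgdbabdabebbgdecefbg
  10 |   7 | dabebbgdecefbg
  11 |   3 | dbabdabebbgdecefbg
  12 |  14 | decefbg
  13 |  10 | ebbgdecefbg
  14 |  15 | ecefbg
  15 |   0 | ecgdbabdabebbgdecefbg
  16 |  17 | efbg
  17 |  18 | fbg
  18 |  20 | g
  19 |   2 | gdbabdabebbgdecefbg
  20 |  13 | gdecefbg

SA = [5, 8, 4, 11, 6, 9, 19, 12, 16, 1, 7, 3, 14, 10, 15, 0, 17, 18, 20, 2, 13]
rank  pair      lcp
   1  s[5:],s[8:]  2  'ab'
   2  s[8:],s[4:]  0  ''
   3  s[4:],s[11:]  1  'b'
   4  s[11:],s[6:]  1  'b'
   5  s[6:],s[9:]  1  'b'
   6  s[9:],s[19:]  1  'b'
   7  s[19:],s[12:]  2  'bg'
   8  s[12:],s[16:]  0  ''
   9  s[16:],s[1:]  1  'c'
  10  s[1:],s[7:]  0  ''
  11  s[7:],s[3:]  1  'd'
  12  s[3:],s[14:]  1  'd'
  13  s[14:],s[10:]  0  ''
  14  s[10:],s[15:]  1  'e'
  15  s[15:],s[0:]  2  'ec'
  16  s[0:],s[17:]  1  'e'
  17  s[17:],s[18:]  0  ''
  18  s[18:],s[20:]  0  ''
  19  s[20:],s[2:]  1  'g'
  20  s[2:],s[13:]  2  'gd'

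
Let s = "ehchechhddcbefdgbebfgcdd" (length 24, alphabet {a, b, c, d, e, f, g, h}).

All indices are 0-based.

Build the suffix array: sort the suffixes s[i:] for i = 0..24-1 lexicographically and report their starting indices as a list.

[16, 11, 18, 10, 21, 2, 5, 23, 9, 22, 8, 14, 17, 4, 12, 0, 13, 19, 15, 20, 1, 7, 3, 6]

rank | idx | suffix
   0 |  16 | bebfgcdd
   1 |  11 | befdgbebfgcdd
   2 |  18 | bfgcdd
   3 |  10 | cbefdgbebfgcdd
   4 |  21 | cdd
   5 |   2 | chechhddcbefdgbebfgcdd
   6 |   5 | chhddcbefdgbebfgcdd
   7 |  23 | d
   8 |   9 | dcbefdgbebfgcdd
   9 |  22 | dd
  10 |   8 | ddcbefdgbebfgcdd
  11 |  14 | dgbebfgcdd
  12 |  17 | ebfgcdd
  13 |   4 | echhddcbefdgbebfgcdd
  14 |  12 | efdgbebfgcdd
  15 |   0 | ehchechhddcbefdgbebfgcdd
  16 |  13 | fdgbebfgcdd
  17 |  19 | fgcdd
  18 |  15 | gbebfgcdd
  19 |  20 | gcdd
  20 |   1 | hchechhddcbefdgbebfgcdd
  21 |   7 | hddcbefdgbebfgcdd
  22 |   3 | hechhddcbefdgbebfgcdd
  23 |   6 | hhddcbefdgbebfgcdd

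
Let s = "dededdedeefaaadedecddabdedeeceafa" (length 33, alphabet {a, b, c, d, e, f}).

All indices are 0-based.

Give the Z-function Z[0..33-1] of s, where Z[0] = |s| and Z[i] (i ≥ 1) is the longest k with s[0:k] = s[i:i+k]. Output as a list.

[33, 0, 3, 0, 1, 4, 0, 2, 0, 0, 0, 0, 0, 0, 4, 0, 2, 0, 0, 1, 1, 0, 0, 4, 0, 2, 0, 0, 0, 0, 0, 0, 0]

Z[0]=33
i=1: i≥r, start 0; Z[1]=0
i=2: i≥r, start 0; Z[2]=3 extend→box=[2,5)
i=3: min(r-i=2, Z[1]=0)=0; Z[3]=0
i=4: min(r-i=1, Z[2]=3)=1; Z[4]=1
i=5: i≥r, start 0; Z[5]=4 extend→box=[5,9)
i=6: min(r-i=3, Z[1]=0)=0; Z[6]=0
i=7: min(r-i=2, Z[2]=3)=2; Z[7]=2
i=8: min(r-i=1, Z[3]=0)=0; Z[8]=0
i=9: i≥r, start 0; Z[9]=0
i=10: i≥r, start 0; Z[10]=0
i=11: i≥r, start 0; Z[11]=0
i=12: i≥r, start 0; Z[12]=0
i=13: i≥r, start 0; Z[13]=0
i=14: i≥r, start 0; Z[14]=4 extend→box=[14,18)
i=15: min(r-i=3, Z[1]=0)=0; Z[15]=0
i=16: min(r-i=2, Z[2]=3)=2; Z[16]=2
i=17: min(r-i=1, Z[3]=0)=0; Z[17]=0
i=18: i≥r, start 0; Z[18]=0
i=19: i≥r, start 0; Z[19]=1 extend→box=[19,20)
i=20: i≥r, start 0; Z[20]=1 extend→box=[20,21)
i=21: i≥r, start 0; Z[21]=0
i=22: i≥r, start 0; Z[22]=0
i=23: i≥r, start 0; Z[23]=4 extend→box=[23,27)
i=24: min(r-i=3, Z[1]=0)=0; Z[24]=0
i=25: min(r-i=2, Z[2]=3)=2; Z[25]=2
i=26: min(r-i=1, Z[3]=0)=0; Z[26]=0
i=27: i≥r, start 0; Z[27]=0
i=28: i≥r, start 0; Z[28]=0
i=29: i≥r, start 0; Z[29]=0
i=30: i≥r, start 0; Z[30]=0
i=31: i≥r, start 0; Z[31]=0
i=32: i≥r, start 0; Z[32]=0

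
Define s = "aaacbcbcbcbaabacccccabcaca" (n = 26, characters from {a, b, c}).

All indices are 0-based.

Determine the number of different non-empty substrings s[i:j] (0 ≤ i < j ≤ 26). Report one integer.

rank | idx | suffix
   0 |  25 | a
   1 |   0 | aaacbcbcbcbaabacccccabcaca
   2 |  11 | aabacccccabcaca
   3 |   1 | aacbcbcbcbaabacccccabcaca
   4 |  12 | abacccccabcaca
   5 |  20 | abcaca
   6 |  23 | aca
   7 |   2 | acbcbcbcbaabacccccabcaca
   8 |  14 | acccccabcaca
   9 |  10 | baabacccccabcaca
  10 |  13 | bacccccabcaca
  11 |  21 | bcaca
  12 |   8 | bcbaabacccccabcaca
  13 |   6 | bcbcbaabacccccabcaca
  14 |   4 | bcbcbcbaabacccccabcaca
  15 |  24 | ca
  16 |  19 | cabcaca
  17 |  22 | caca
  18 |   9 | cbaabacccccabcaca
  19 |   7 | cbcbaabacccccabcaca
  20 |   5 | cbcbcbaabacccccabcaca
  21 |   3 | cbcbcbcbaabacccccabcaca
  22 |  18 | ccabcaca
  23 |  17 | cccabcaca
  24 |  16 | ccccabcaca
  25 |  15 | cccccabcaca

SA = [25, 0, 11, 1, 12, 20, 23, 2, 14, 10, 13, 21, 8, 6, 4, 24, 19, 22, 9, 7, 5, 3, 18, 17, 16, 15]
i: (SA[i-1],SA[i]) lcp shared
  1: (25,0) 1 'a'
  2: (0,11) 2 'aa'
  3: (11,1) 2 'aa'
  4: (1,12) 1 'a'
  5: (12,20) 2 'ab'
  6: (20,23) 1 'a'
  7: (23,2) 2 'ac'
  8: (2,14) 2 'ac'
  9: (14,10) 0 ''
  10: (10,13) 2 'ba'
  11: (13,21) 1 'b'
  12: (21,8) 2 'bc'
  13: (8,6) 3 'bcb'
  14: (6,4) 5 'bcbcb'
  15: (4,24) 0 ''
  16: (24,19) 2 'ca'
  17: (19,22) 2 'ca'
  18: (22,9) 1 'c'
  19: (9,7) 2 'cb'
  20: (7,5) 4 'cbcb'
  21: (5,3) 6 'cbcbcb'
  22: (3,18) 1 'c'
  23: (18,17) 2 'cc'
  24: (17,16) 3 'ccc'
  25: (16,15) 4 'cccc'

n(n+1)/2 = 26·27/2 = 351
Σ LCP = 0 + 1 + 2 + 2 + 1 + 2 + 1 + 2 + 2 + 0 + 2 + 1 + 2 + 3 + 5 + 0 + 2 + 2 + 1 + 2 + 4 + 6 + 1 + 2 + 3 + 4 = 53
distinct = 351 − 53 = 298

298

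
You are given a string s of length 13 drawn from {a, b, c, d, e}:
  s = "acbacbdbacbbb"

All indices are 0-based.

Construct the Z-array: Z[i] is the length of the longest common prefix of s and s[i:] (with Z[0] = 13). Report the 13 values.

Z[0]=13
i=1: i≥r, start 0; Z[1]=0
i=2: i≥r, start 0; Z[2]=0
i=3: i≥r, start 0; Z[3]=3 scan→box=[3,6)
i=4: min(r-i=2, Z[1]=0)=0; Z[4]=0
i=5: min(r-i=1, Z[2]=0)=0; Z[5]=0
i=6: i≥r, start 0; Z[6]=0
i=7: i≥r, start 0; Z[7]=0
i=8: i≥r, start 0; Z[8]=3 scan→box=[8,11)
i=9: min(r-i=2, Z[1]=0)=0; Z[9]=0
i=10: min(r-i=1, Z[2]=0)=0; Z[10]=0
i=11: i≥r, start 0; Z[11]=0
i=12: i≥r, start 0; Z[12]=0

[13, 0, 0, 3, 0, 0, 0, 0, 3, 0, 0, 0, 0]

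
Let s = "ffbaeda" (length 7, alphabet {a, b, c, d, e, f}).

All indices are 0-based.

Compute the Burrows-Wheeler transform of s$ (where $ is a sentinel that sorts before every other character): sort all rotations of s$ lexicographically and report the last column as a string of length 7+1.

rank  rotation  last
    0  $ffbaeda  a
    1  a$ffbaed  d
    2  aeda$ffb  b
    3  baeda$ff  f
    4  da$ffbae  e
    5  eda$ffba  a
    6  fbaeda$f  f
    7  ffbaeda$  $

adbfeaf$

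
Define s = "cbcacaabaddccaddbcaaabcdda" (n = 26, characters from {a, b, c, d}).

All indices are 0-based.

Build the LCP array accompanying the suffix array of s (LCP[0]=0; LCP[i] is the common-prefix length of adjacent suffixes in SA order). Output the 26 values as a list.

[0, 1, 2, 3, 1, 2, 1, 1, 3, 0, 1, 3, 2, 0, 3, 2, 2, 1, 1, 1, 0, 1, 1, 1, 2, 2]

rank | idx | suffix
   0 |  25 | a
   1 |  18 | aaabcdda
   2 |   5 | aabaddccaddbcaaabcdda
   3 |  19 | aabcdda
   4 |   6 | abaddccaddbcaaabcdda
   5 |  20 | abcdda
   6 |   3 | acaabaddccaddbcaaabcdda
   7 |  13 | addbcaaabcdda
   8 |   8 | addccaddbcaaabcdda
   9 |   7 | baddccaddbcaaabcdda
  10 |  16 | bcaaabcdda
  11 |   1 | bcacaabaddccaddbcaaabcdda
  12 |  21 | bcdda
  13 |  17 | caaabcdda
  14 |   4 | caabaddccaddbcaaabcdda
  15 |   2 | cacaabaddccaddbcaaabcdda
  16 |  12 | caddbcaaabcdda
  17 |   0 | cbcacaabaddccaddbcaaabcdda
  18 |  11 | ccaddbcaaabcdda
  19 |  22 | cdda
  20 |  24 | da
  21 |  15 | dbcaaabcdda
  22 |  10 | dccaddbcaaabcdda
  23 |  23 | dda
  24 |  14 | ddbcaaabcdda
  25 |   9 | ddccaddbcaaabcdda

SA = [25, 18, 5, 19, 6, 20, 3, 13, 8, 7, 16, 1, 21, 17, 4, 2, 12, 0, 11, 22, 24, 15, 10, 23, 14, 9]
rank  pair      lcp
   1  s[25:],s[18:]  1  'a'
   2  s[18:],s[5:]  2  'aa'
   3  s[5:],s[19:]  3  'aab'
   4  s[19:],s[6:]  1  'a'
   5  s[6:],s[20:]  2  'ab'
   6  s[20:],s[3:]  1  'a'
   7  s[3:],s[13:]  1  'a'
   8  s[13:],s[8:]  3  'add'
   9  s[8:],s[7:]  0  ''
  10  s[7:],s[16:]  1  'b'
  11  s[16:],s[1:]  3  'bca'
  12  s[1:],s[21:]  2  'bc'
  13  s[21:],s[17:]  0  ''
  14  s[17:],s[4:]  3  'caa'
  15  s[4:],s[2:]  2  'ca'
  16  s[2:],s[12:]  2  'ca'
  17  s[12:],s[0:]  1  'c'
  18  s[0:],s[11:]  1  'c'
  19  s[11:],s[22:]  1  'c'
  20  s[22:],s[24:]  0  ''
  21  s[24:],s[15:]  1  'd'
  22  s[15:],s[10:]  1  'd'
  23  s[10:],s[23:]  1  'd'
  24  s[23:],s[14:]  2  'dd'
  25  s[14:],s[9:]  2  'dd'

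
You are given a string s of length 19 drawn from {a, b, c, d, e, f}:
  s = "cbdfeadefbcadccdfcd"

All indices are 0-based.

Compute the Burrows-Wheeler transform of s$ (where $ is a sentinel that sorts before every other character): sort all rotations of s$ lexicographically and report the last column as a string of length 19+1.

dcefcb$dfccaacbfdedd

rank  rotation              last
    0  $cbdfeadefbcadccdfcd  d
    1  adccdfcd$cbdfeadefbc  c
    2  adefbcadccdfcd$cbdfe  e
    3  bcadccdfcd$cbdfeadef  f
    4  bdfeadefbcadccdfcd$c  c
    5  cadccdfcd$cbdfeadefb  b
    6  cbdfeadefbcadccdfcd$  $
    7  ccdfcd$cbdfeadefbcad  d
    8  cd$cbdfeadefbcadccdf  f
    9  cdfcd$cbdfeadefbcadc  c
   10  d$cbdfeadefbcadccdfc  c
   11  dccdfcd$cbdfeadefbca  a
   12  defbcadccdfcd$cbdfea  a
   13  dfcd$cbdfeadefbcadcc  c
   14  dfeadefbcadccdfcd$cb  b
   15  eadefbcadccdfcd$cbdf  f
   16  efbcadccdfcd$cbdfead  d
   17  fbcadccdfcd$cbdfeade  e
   18  fcd$cbdfeadefbcadccd  d
   19  feadefbcadccdfcd$cbd  d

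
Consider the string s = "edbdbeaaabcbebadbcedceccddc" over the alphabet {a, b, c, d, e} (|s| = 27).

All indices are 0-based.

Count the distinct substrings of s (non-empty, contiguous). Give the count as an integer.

rank→(start, suffix):
  0 → (6, 'aaabcbebadbcedceccddc')
  1 → (7, 'aabcbebadbcedceccddc')
  2 → (8, 'abcbebadbcedceccddc')
  3 → (14, 'adbcedceccddc')
  4 → (13, 'badbcedceccddc')
  5 → (9, 'bcbebadbcedceccddc')
  6 → (16, 'bcedceccddc')
  7 → (2, 'bdbeaaabcbebadbcedceccddc')
  8 → (4, 'beaaabcbebadbcedceccddc')
  9 → (11, 'bebadbcedceccddc')
  10 → (26, 'c')
  11 → (10, 'cbebadbcedceccddc')
  12 → (22, 'ccddc')
  13 → (23, 'cddc')
  14 → (20, 'ceccddc')
  15 → (17, 'cedceccddc')
  16 → (15, 'dbcedceccddc')
  17 → (1, 'dbdbeaaabcbebadbcedceccddc')
  18 → (3, 'dbeaaabcbebadbcedceccddc')
  19 → (25, 'dc')
  20 → (19, 'dceccddc')
  21 → (24, 'ddc')
  22 → (5, 'eaaabcbebadbcedceccddc')
  23 → (12, 'ebadbcedceccddc')
  24 → (21, 'eccddc')
  25 → (0, 'edbdbeaaabcbebadbcedceccddc')
  26 → (18, 'edceccddc')

SA = [6, 7, 8, 14, 13, 9, 16, 2, 4, 11, 26, 10, 22, 23, 20, 17, 15, 1, 3, 25, 19, 24, 5, 12, 21, 0, 18]
rank  pair      lcp
   1  s[6:],s[7:]  2  'aa'
   2  s[7:],s[8:]  1  'a'
   3  s[8:],s[14:]  1  'a'
   4  s[14:],s[13:]  0  ''
   5  s[13:],s[9:]  1  'b'
   6  s[9:],s[16:]  2  'bc'
   7  s[16:],s[2:]  1  'b'
   8  s[2:],s[4:]  1  'b'
   9  s[4:],s[11:]  2  'be'
  10  s[11:],s[26:]  0  ''
  11  s[26:],s[10:]  1  'c'
  12  s[10:],s[22:]  1  'c'
  13  s[22:],s[23:]  1  'c'
  14  s[23:],s[20:]  1  'c'
  15  s[20:],s[17:]  2  'ce'
  16  s[17:],s[15:]  0  ''
  17  s[15:],s[1:]  2  'db'
  18  s[1:],s[3:]  2  'db'
  19  s[3:],s[25:]  1  'd'
  20  s[25:],s[19:]  2  'dc'
  21  s[19:],s[24:]  1  'd'
  22  s[24:],s[5:]  0  ''
  23  s[5:],s[12:]  1  'e'
  24  s[12:],s[21:]  1  'e'
  25  s[21:],s[0:]  1  'e'
  26  s[0:],s[18:]  2  'ed'

n(n+1)/2 = 27·28/2 = 378
Σ LCP = 0 + 2 + 1 + 1 + 0 + 1 + 2 + 1 + 1 + 2 + 0 + 1 + 1 + 1 + 1 + 2 + 0 + 2 + 2 + 1 + 2 + 1 + 0 + 1 + 1 + 1 + 2 = 30
distinct = 378 − 30 = 348

348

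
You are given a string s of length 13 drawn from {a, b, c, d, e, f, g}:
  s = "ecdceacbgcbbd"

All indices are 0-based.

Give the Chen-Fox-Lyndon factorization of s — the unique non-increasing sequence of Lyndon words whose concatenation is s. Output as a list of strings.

emit factor 1: 'e' (i=0, period=1)
emit factor 2: 'cdce' (i=1, period=4)
emit factor 3: 'acbgcbbd' (i=5, period=8)

["e", "cdce", "acbgcbbd"]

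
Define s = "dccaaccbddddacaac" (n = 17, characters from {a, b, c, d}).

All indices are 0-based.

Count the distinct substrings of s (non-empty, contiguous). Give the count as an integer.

rank→(start, suffix):
  0 → (14, 'aac')
  1 → (3, 'aaccbddddacaac')
  2 → (15, 'ac')
  3 → (12, 'acaac')
  4 → (4, 'accbddddacaac')
  5 → (7, 'bddddacaac')
  6 → (16, 'c')
  7 → (13, 'caac')
  8 → (2, 'caaccbddddacaac')
  9 → (6, 'cbddddacaac')
  10 → (1, 'ccaaccbddddacaac')
  11 → (5, 'ccbddddacaac')
  12 → (11, 'dacaac')
  13 → (0, 'dccaaccbddddacaac')
  14 → (10, 'ddacaac')
  15 → (9, 'dddacaac')
  16 → (8, 'ddddacaac')

SA = [14, 3, 15, 12, 4, 7, 16, 13, 2, 6, 1, 5, 11, 0, 10, 9, 8]
rank  pair      lcp
   1  s[14:],s[3:]  3  'aac'
   2  s[3:],s[15:]  1  'a'
   3  s[15:],s[12:]  2  'ac'
   4  s[12:],s[4:]  2  'ac'
   5  s[4:],s[7:]  0  ''
   6  s[7:],s[16:]  0  ''
   7  s[16:],s[13:]  1  'c'
   8  s[13:],s[2:]  4  'caac'
   9  s[2:],s[6:]  1  'c'
  10  s[6:],s[1:]  1  'c'
  11  s[1:],s[5:]  2  'cc'
  12  s[5:],s[11:]  0  ''
  13  s[11:],s[0:]  1  'd'
  14  s[0:],s[10:]  1  'd'
  15  s[10:],s[9:]  2  'dd'
  16  s[9:],s[8:]  3  'ddd'

n(n+1)/2 = 17·18/2 = 153
Σ LCP = 0 + 3 + 1 + 2 + 2 + 0 + 0 + 1 + 4 + 1 + 1 + 2 + 0 + 1 + 1 + 2 + 3 = 24
distinct = 153 − 24 = 129

129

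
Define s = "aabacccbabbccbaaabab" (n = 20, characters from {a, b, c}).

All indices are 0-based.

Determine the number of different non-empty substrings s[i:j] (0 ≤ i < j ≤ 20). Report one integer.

rank | idx | suffix
   0 |  14 | aaabab
   1 |  15 | aabab
   2 |   0 | aabacccbabbccbaaabab
   3 |  18 | ab
   4 |  16 | abab
   5 |   1 | abacccbabbccbaaabab
   6 |   8 | abbccbaaabab
   7 |   3 | acccbabbccbaaabab
   8 |  19 | b
   9 |  13 | baaabab
  10 |  17 | bab
  11 |   7 | babbccbaaabab
  12 |   2 | bacccbabbccbaaabab
  13 |   9 | bbccbaaabab
  14 |  10 | bccbaaabab
  15 |  12 | cbaaabab
  16 |   6 | cbabbccbaaabab
  17 |  11 | ccbaaabab
  18 |   5 | ccbabbccbaaabab
  19 |   4 | cccbabbccbaaabab

SA = [14, 15, 0, 18, 16, 1, 8, 3, 19, 13, 17, 7, 2, 9, 10, 12, 6, 11, 5, 4]
[i] adj suffixes → lcp
  [1] 14/15 → 2 ('aa')
  [2] 15/0 → 4 ('aaba')
  [3] 0/18 → 1 ('a')
  [4] 18/16 → 2 ('ab')
  [5] 16/1 → 3 ('aba')
  [6] 1/8 → 2 ('ab')
  [7] 8/3 → 1 ('a')
  [8] 3/19 → 0 ('')
  [9] 19/13 → 1 ('b')
  [10] 13/17 → 2 ('ba')
  [11] 17/7 → 3 ('bab')
  [12] 7/2 → 2 ('ba')
  [13] 2/9 → 1 ('b')
  [14] 9/10 → 1 ('b')
  [15] 10/12 → 0 ('')
  [16] 12/6 → 3 ('cba')
  [17] 6/11 → 1 ('c')
  [18] 11/5 → 4 ('ccba')
  [19] 5/4 → 2 ('cc')

n(n+1)/2 = 20·21/2 = 210
Σ LCP = 0 + 2 + 4 + 1 + 2 + 3 + 2 + 1 + 0 + 1 + 2 + 3 + 2 + 1 + 1 + 0 + 3 + 1 + 4 + 2 = 35
distinct = 210 − 35 = 175

175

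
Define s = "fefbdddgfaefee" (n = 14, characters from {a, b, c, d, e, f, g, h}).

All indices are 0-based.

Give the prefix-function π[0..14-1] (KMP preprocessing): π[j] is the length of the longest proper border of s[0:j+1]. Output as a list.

π[0] = 0
j=1 s[j]='e': π[1]=0 (border '')
j=2 s[j]='f': π[2]=1 (border 'f')
j=3 s[j]='b': k: 1→0; π[3]=0 (border '')
j=4 s[j]='d': π[4]=0 (border '')
j=5 s[j]='d': π[5]=0 (border '')
j=6 s[j]='d': π[6]=0 (border '')
j=7 s[j]='g': π[7]=0 (border '')
j=8 s[j]='f': π[8]=1 (border 'f')
j=9 s[j]='a': k: 1→0; π[9]=0 (border '')
j=10 s[j]='e': π[10]=0 (border '')
j=11 s[j]='f': π[11]=1 (border 'f')
j=12 s[j]='e': π[12]=2 (border 'fe')
j=13 s[j]='e': k: 2→0; π[13]=0 (border '')

[0, 0, 1, 0, 0, 0, 0, 0, 1, 0, 0, 1, 2, 0]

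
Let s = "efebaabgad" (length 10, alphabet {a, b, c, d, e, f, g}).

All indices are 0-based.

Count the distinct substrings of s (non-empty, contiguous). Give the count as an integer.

sorted suffixes:
  #0 SA[0]=4  'aabgad'
  #1 SA[1]=5  'abgad'
  #2 SA[2]=8  'ad'
  #3 SA[3]=3  'baabgad'
  #4 SA[4]=6  'bgad'
  #5 SA[5]=9  'd'
  #6 SA[6]=2  'ebaabgad'
  #7 SA[7]=0  'efebaabgad'
  #8 SA[8]=1  'febaabgad'
  #9 SA[9]=7  'gad'

SA = [4, 5, 8, 3, 6, 9, 2, 0, 1, 7]
[i] adj suffixes → lcp
  [1] 4/5 → 1 ('a')
  [2] 5/8 → 1 ('a')
  [3] 8/3 → 0 ('')
  [4] 3/6 → 1 ('b')
  [5] 6/9 → 0 ('')
  [6] 9/2 → 0 ('')
  [7] 2/0 → 1 ('e')
  [8] 0/1 → 0 ('')
  [9] 1/7 → 0 ('')

n(n+1)/2 = 10·11/2 = 55
Σ LCP = 0 + 1 + 1 + 0 + 1 + 0 + 0 + 1 + 0 + 0 = 4
distinct = 55 − 4 = 51

51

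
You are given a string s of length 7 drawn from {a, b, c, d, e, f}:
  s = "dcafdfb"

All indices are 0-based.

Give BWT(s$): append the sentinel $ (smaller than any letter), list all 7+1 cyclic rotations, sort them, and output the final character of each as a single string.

rank  rotation  last
    0  $dcafdfb  b
    1  afdfb$dc  c
    2  b$dcafdf  f
    3  cafdfb$d  d
    4  dcafdfb$  $
    5  dfb$dcaf  f
    6  fb$dcafd  d
    7  fdfb$dca  a

bcfd$fda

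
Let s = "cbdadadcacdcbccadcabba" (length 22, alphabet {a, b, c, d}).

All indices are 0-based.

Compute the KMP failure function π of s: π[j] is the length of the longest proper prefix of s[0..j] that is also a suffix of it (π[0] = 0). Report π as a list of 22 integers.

[0, 0, 0, 0, 0, 0, 0, 1, 0, 1, 0, 1, 2, 1, 1, 0, 0, 1, 0, 0, 0, 0]

π[0] = 0
j=1 s[j]='b': π[1]=0 (border '')
j=2 s[j]='d': π[2]=0 (border '')
j=3 s[j]='a': π[3]=0 (border '')
j=4 s[j]='d': π[4]=0 (border '')
j=5 s[j]='a': π[5]=0 (border '')
j=6 s[j]='d': π[6]=0 (border '')
j=7 s[j]='c': π[7]=1 (border 'c')
j=8 s[j]='a': k: 1→0; π[8]=0 (border '')
j=9 s[j]='c': π[9]=1 (border 'c')
j=10 s[j]='d': k: 1→0; π[10]=0 (border '')
j=11 s[j]='c': π[11]=1 (border 'c')
j=12 s[j]='b': π[12]=2 (border 'cb')
j=13 s[j]='c': k: 2→0; π[13]=1 (border 'c')
j=14 s[j]='c': k: 1→0; π[14]=1 (border 'c')
j=15 s[j]='a': k: 1→0; π[15]=0 (border '')
j=16 s[j]='d': π[16]=0 (border '')
j=17 s[j]='c': π[17]=1 (border 'c')
j=18 s[j]='a': k: 1→0; π[18]=0 (border '')
j=19 s[j]='b': π[19]=0 (border '')
j=20 s[j]='b': π[20]=0 (border '')
j=21 s[j]='a': π[21]=0 (border '')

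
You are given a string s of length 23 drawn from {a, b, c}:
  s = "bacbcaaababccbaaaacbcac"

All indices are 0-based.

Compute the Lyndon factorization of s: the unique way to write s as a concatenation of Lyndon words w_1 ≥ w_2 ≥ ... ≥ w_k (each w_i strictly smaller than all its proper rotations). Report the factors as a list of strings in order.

emit factor 1: 'b' (i=0, period=1)
emit factor 2: 'acbc' (i=1, period=4)
emit factor 3: 'aaababccb' (i=5, period=9)
emit factor 4: 'aaaacbcac' (i=14, period=9)

["b", "acbc", "aaababccb", "aaaacbcac"]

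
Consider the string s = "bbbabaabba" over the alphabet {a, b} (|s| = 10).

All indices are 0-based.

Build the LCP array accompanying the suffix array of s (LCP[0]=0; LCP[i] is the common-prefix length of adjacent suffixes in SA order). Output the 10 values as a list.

[0, 1, 1, 2, 0, 2, 2, 1, 3, 2]

rank | idx | suffix
   0 |   9 | a
   1 |   5 | aabba
   2 |   3 | abaabba
   3 |   6 | abba
   4 |   8 | ba
   5 |   4 | baabba
   6 |   2 | babaabba
   7 |   7 | bba
   8 |   1 | bbabaabba
   9 |   0 | bbbabaabba

SA = [9, 5, 3, 6, 8, 4, 2, 7, 1, 0]
rank  pair      lcp
   1  s[9:],s[5:]  1  'a'
   2  s[5:],s[3:]  1  'a'
   3  s[3:],s[6:]  2  'ab'
   4  s[6:],s[8:]  0  ''
   5  s[8:],s[4:]  2  'ba'
   6  s[4:],s[2:]  2  'ba'
   7  s[2:],s[7:]  1  'b'
   8  s[7:],s[1:]  3  'bba'
   9  s[1:],s[0:]  2  'bb'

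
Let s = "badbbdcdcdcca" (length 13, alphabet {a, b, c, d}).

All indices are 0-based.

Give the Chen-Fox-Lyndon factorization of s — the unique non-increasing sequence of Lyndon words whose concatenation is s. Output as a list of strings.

emit factor 1: 'b' (i=0, period=1)
emit factor 2: 'adbbdcdcdcc' (i=1, period=11)
emit factor 3: 'a' (i=12, period=1)

["b", "adbbdcdcdcc", "a"]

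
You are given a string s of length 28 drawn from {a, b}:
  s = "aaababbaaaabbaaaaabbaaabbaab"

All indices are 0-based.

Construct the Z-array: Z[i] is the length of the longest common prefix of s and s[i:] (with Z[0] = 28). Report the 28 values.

Z[0]=28
i=1: outside box; Z[1]=2 scan→box=[1,3)
i=2: min(r-i=1, Z[1]=2)=1; Z[2]=1
i=3: outside box; Z[3]=0
i=4: outside box; Z[4]=1 scan→box=[4,5)
i=5: outside box; Z[5]=0
i=6: outside box; Z[6]=0
i=7: outside box; Z[7]=3 scan→box=[7,10)
i=8: min(r-i=2, Z[1]=2)=2; Z[8]=4 scan→box=[8,12)
i=9: min(r-i=3, Z[1]=2)=2; Z[9]=2
i=10: min(r-i=2, Z[2]=1)=1; Z[10]=1
i=11: min(r-i=1, Z[3]=0)=0; Z[11]=0
i=12: outside box; Z[12]=0
i=13: outside box; Z[13]=3 scan→box=[13,16)
i=14: min(r-i=2, Z[1]=2)=2; Z[14]=3 scan→box=[14,17)
i=15: min(r-i=2, Z[1]=2)=2; Z[15]=4 scan→box=[15,19)
i=16: min(r-i=3, Z[1]=2)=2; Z[16]=2
i=17: min(r-i=2, Z[2]=1)=1; Z[17]=1
i=18: min(r-i=1, Z[3]=0)=0; Z[18]=0
i=19: outside box; Z[19]=0
i=20: outside box; Z[20]=4 scan→box=[20,24)
i=21: min(r-i=3, Z[1]=2)=2; Z[21]=2
i=22: min(r-i=2, Z[2]=1)=1; Z[22]=1
i=23: min(r-i=1, Z[3]=0)=0; Z[23]=0
i=24: outside box; Z[24]=0
i=25: outside box; Z[25]=2 scan→box=[25,27)
i=26: min(r-i=1, Z[1]=2)=1; Z[26]=1
i=27: outside box; Z[27]=0

[28, 2, 1, 0, 1, 0, 0, 3, 4, 2, 1, 0, 0, 3, 3, 4, 2, 1, 0, 0, 4, 2, 1, 0, 0, 2, 1, 0]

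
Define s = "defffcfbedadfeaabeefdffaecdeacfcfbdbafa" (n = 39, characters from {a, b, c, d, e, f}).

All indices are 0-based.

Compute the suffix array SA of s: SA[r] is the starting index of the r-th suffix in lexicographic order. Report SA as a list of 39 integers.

sorted suffixes:
  #0 SA[0]=38  'a'
  #1 SA[1]=14  'aabeefdffaecdeacfcfbdbafa'
  #2 SA[2]=15  'abeefdffaecdeacfcfbdbafa'
  #3 SA[3]=28  'acfcfbdbafa'
  #4 SA[4]=10  'adfeaabeefdffaecdeacfcfbdbafa'
  #5 SA[5]=23  'aecdeacfcfbdbafa'
  #6 SA[6]=36  'afa'
  #7 SA[7]=35  'bafa'
  #8 SA[8]=33  'bdbafa'
  #9 SA[9]=7  'bedadfeaabeefdffaecdeacfcfbdbafa'
  #10 SA[10]=16  'beefdffaecdeacfcfbdbafa'
  #11 SA[11]=25  'cdeacfcfbdbafa'
  #12 SA[12]=31  'cfbdbafa'
  #13 SA[13]=5  'cfbedadfeaabeefdffaecdeacfcfbdbafa'
  #14 SA[14]=29  'cfcfbdbafa'
  #15 SA[15]=9  'dadfeaabeefdffaecdeacfcfbdbafa'
  #16 SA[16]=34  'dbafa'
  #17 SA[17]=26  'deacfcfbdbafa'
  #18 SA[18]=0  'defffcfbedadfeaabeefdffaecdeacfcfbdbafa'
  #19 SA[19]=11  'dfeaabeefdffaecdeacfcfbdbafa'
  #20 SA[20]=20  'dffaecdeacfcfbdbafa'
  #21 SA[21]=13  'eaabeefdffaecdeacfcfbdbafa'
  #22 SA[22]=27  'eacfcfbdbafa'
  #23 SA[23]=24  'ecdeacfcfbdbafa'
  #24 SA[24]=8  'edadfeaabeefdffaecdeacfcfbdbafa'
  #25 SA[25]=17  'eefdffaecdeacfcfbdbafa'
  #26 SA[26]=18  'efdffaecdeacfcfbdbafa'
  #27 SA[27]=1  'efffcfbedadfeaabeefdffaecdeacfcfbdbafa'
  #28 SA[28]=37  'fa'
  #29 SA[29]=22  'faecdeacfcfbdbafa'
  #30 SA[30]=32  'fbdbafa'
  #31 SA[31]=6  'fbedadfeaabeefdffaecdeacfcfbdbafa'
  #32 SA[32]=30  'fcfbdbafa'
  #33 SA[33]=4  'fcfbedadfeaabeefdffaecdeacfcfbdbafa'
  #34 SA[34]=19  'fdffaecdeacfcfbdbafa'
  #35 SA[35]=12  'feaabeefdffaecdeacfcfbdbafa'
  #36 SA[36]=21  'ffaecdeacfcfbdbafa'
  #37 SA[37]=3  'ffcfbedadfeaabeefdffaecdeacfcfbdbafa'
  #38 SA[38]=2  'fffcfbedadfeaabeefdffaecdeacfcfbdbafa'

[38, 14, 15, 28, 10, 23, 36, 35, 33, 7, 16, 25, 31, 5, 29, 9, 34, 26, 0, 11, 20, 13, 27, 24, 8, 17, 18, 1, 37, 22, 32, 6, 30, 4, 19, 12, 21, 3, 2]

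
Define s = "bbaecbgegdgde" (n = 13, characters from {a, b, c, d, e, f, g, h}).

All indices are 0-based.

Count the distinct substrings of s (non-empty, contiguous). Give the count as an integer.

83

rank | idx | suffix
   0 |   2 | aecbgegdgde
   1 |   1 | baecbgegdgde
   2 |   0 | bbaecbgegdgde
   3 |   5 | bgegdgde
   4 |   4 | cbgegdgde
   5 |  11 | de
   6 |   9 | dgde
   7 |  12 | e
   8 |   3 | ecbgegdgde
   9 |   7 | egdgde
  10 |  10 | gde
  11 |   8 | gdgde
  12 |   6 | gegdgde

SA = [2, 1, 0, 5, 4, 11, 9, 12, 3, 7, 10, 8, 6]
i: (SA[i-1],SA[i]) lcp shared
  1: (2,1) 0 ''
  2: (1,0) 1 'b'
  3: (0,5) 1 'b'
  4: (5,4) 0 ''
  5: (4,11) 0 ''
  6: (11,9) 1 'd'
  7: (9,12) 0 ''
  8: (12,3) 1 'e'
  9: (3,7) 1 'e'
  10: (7,10) 0 ''
  11: (10,8) 2 'gd'
  12: (8,6) 1 'g'

n(n+1)/2 = 13·14/2 = 91
Σ LCP = 0 + 0 + 1 + 1 + 0 + 0 + 1 + 0 + 1 + 1 + 0 + 2 + 1 = 8
distinct = 91 − 8 = 83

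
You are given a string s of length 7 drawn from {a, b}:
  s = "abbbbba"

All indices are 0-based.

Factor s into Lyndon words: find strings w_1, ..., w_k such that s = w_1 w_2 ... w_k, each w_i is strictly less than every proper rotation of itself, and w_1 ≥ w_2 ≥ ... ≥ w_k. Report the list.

emit factor 1: 'abbbbb' (i=0, period=6)
emit factor 2: 'a' (i=6, period=1)

["abbbbb", "a"]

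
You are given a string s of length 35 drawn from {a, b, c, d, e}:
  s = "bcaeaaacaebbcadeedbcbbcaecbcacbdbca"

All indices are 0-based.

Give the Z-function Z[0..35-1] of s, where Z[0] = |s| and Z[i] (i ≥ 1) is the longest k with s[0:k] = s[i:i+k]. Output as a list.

Z[0]=35
i=1: i≥r, start 0; Z[1]=0
i=2: i≥r, start 0; Z[2]=0
i=3: i≥r, start 0; Z[3]=0
i=4: i≥r, start 0; Z[4]=0
i=5: i≥r, start 0; Z[5]=0
i=6: i≥r, start 0; Z[6]=0
i=7: i≥r, start 0; Z[7]=0
i=8: i≥r, start 0; Z[8]=0
i=9: i≥r, start 0; Z[9]=0
i=10: i≥r, start 0; Z[10]=1 grow→box=[10,11)
i=11: i≥r, start 0; Z[11]=3 grow→box=[11,14)
i=12: min(r-i=2, Z[1]=0)=0; Z[12]=0
i=13: min(r-i=1, Z[2]=0)=0; Z[13]=0
i=14: i≥r, start 0; Z[14]=0
i=15: i≥r, start 0; Z[15]=0
i=16: i≥r, start 0; Z[16]=0
i=17: i≥r, start 0; Z[17]=0
i=18: i≥r, start 0; Z[18]=2 grow→box=[18,20)
i=19: min(r-i=1, Z[1]=0)=0; Z[19]=0
i=20: i≥r, start 0; Z[20]=1 grow→box=[20,21)
i=21: i≥r, start 0; Z[21]=4 grow→box=[21,25)
i=22: min(r-i=3, Z[1]=0)=0; Z[22]=0
i=23: min(r-i=2, Z[2]=0)=0; Z[23]=0
i=24: min(r-i=1, Z[3]=0)=0; Z[24]=0
i=25: i≥r, start 0; Z[25]=0
i=26: i≥r, start 0; Z[26]=3 grow→box=[26,29)
i=27: min(r-i=2, Z[1]=0)=0; Z[27]=0
i=28: min(r-i=1, Z[2]=0)=0; Z[28]=0
i=29: i≥r, start 0; Z[29]=0
i=30: i≥r, start 0; Z[30]=1 grow→box=[30,31)
i=31: i≥r, start 0; Z[31]=0
i=32: i≥r, start 0; Z[32]=3 grow→box=[32,35)
i=33: min(r-i=2, Z[1]=0)=0; Z[33]=0
i=34: min(r-i=1, Z[2]=0)=0; Z[34]=0

[35, 0, 0, 0, 0, 0, 0, 0, 0, 0, 1, 3, 0, 0, 0, 0, 0, 0, 2, 0, 1, 4, 0, 0, 0, 0, 3, 0, 0, 0, 1, 0, 3, 0, 0]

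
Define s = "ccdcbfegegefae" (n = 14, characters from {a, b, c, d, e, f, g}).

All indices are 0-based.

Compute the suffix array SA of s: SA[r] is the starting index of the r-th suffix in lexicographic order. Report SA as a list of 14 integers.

rank | idx | suffix
   0 |  12 | ae
   1 |   4 | bfegegefae
   2 |   3 | cbfegegefae
   3 |   0 | ccdcbfegegefae
   4 |   1 | cdcbfegegefae
   5 |   2 | dcbfegegefae
   6 |  13 | e
   7 |  10 | efae
   8 |   8 | egefae
   9 |   6 | egegefae
  10 |  11 | fae
  11 |   5 | fegegefae
  12 |   9 | gefae
  13 |   7 | gegefae

[12, 4, 3, 0, 1, 2, 13, 10, 8, 6, 11, 5, 9, 7]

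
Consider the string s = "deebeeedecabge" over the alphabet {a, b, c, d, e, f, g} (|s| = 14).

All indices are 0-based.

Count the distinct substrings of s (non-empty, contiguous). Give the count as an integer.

94

sorted suffixes:
  #0 SA[0]=10  'abge'
  #1 SA[1]=3  'beeedecabge'
  #2 SA[2]=11  'bge'
  #3 SA[3]=9  'cabge'
  #4 SA[4]=7  'decabge'
  #5 SA[5]=0  'deebeeedecabge'
  #6 SA[6]=13  'e'
  #7 SA[7]=2  'ebeeedecabge'
  #8 SA[8]=8  'ecabge'
  #9 SA[9]=6  'edecabge'
  #10 SA[10]=1  'eebeeedecabge'
  #11 SA[11]=5  'eedecabge'
  #12 SA[12]=4  'eeedecabge'
  #13 SA[13]=12  'ge'

SA = [10, 3, 11, 9, 7, 0, 13, 2, 8, 6, 1, 5, 4, 12]
i: (SA[i-1],SA[i]) lcp shared
  1: (10,3) 0 ''
  2: (3,11) 1 'b'
  3: (11,9) 0 ''
  4: (9,7) 0 ''
  5: (7,0) 2 'de'
  6: (0,13) 0 ''
  7: (13,2) 1 'e'
  8: (2,8) 1 'e'
  9: (8,6) 1 'e'
  10: (6,1) 1 'e'
  11: (1,5) 2 'ee'
  12: (5,4) 2 'ee'
  13: (4,12) 0 ''

n(n+1)/2 = 14·15/2 = 105
Σ LCP = 0 + 0 + 1 + 0 + 0 + 2 + 0 + 1 + 1 + 1 + 1 + 2 + 2 + 0 = 11
distinct = 105 − 11 = 94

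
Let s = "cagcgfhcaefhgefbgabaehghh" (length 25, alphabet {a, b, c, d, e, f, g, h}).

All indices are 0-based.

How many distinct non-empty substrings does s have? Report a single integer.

302

rank | idx | suffix
   0 |  17 | abaehghh
   1 |   8 | aefhgefbgabaehghh
   2 |  19 | aehghh
   3 |   1 | agcgfhcaefhgefbgabaehghh
   4 |  18 | baehghh
   5 |  15 | bgabaehghh
   6 |   7 | caefhgefbgabaehghh
   7 |   0 | cagcgfhcaefhgefbgabaehghh
   8 |   3 | cgfhcaefhgefbgabaehghh
   9 |  13 | efbgabaehghh
  10 |   9 | efhgefbgabaehghh
  11 |  20 | ehghh
  12 |  14 | fbgabaehghh
  13 |   5 | fhcaefhgefbgabaehghh
  14 |  10 | fhgefbgabaehghh
  15 |  16 | gabaehghh
  16 |   2 | gcgfhcaefhgefbgabaehghh
  17 |  12 | gefbgabaehghh
  18 |   4 | gfhcaefhgefbgabaehghh
  19 |  22 | ghh
  20 |  24 | h
  21 |   6 | hcaefhgefbgabaehghh
  22 |  11 | hgefbgabaehghh
  23 |  21 | hghh
  24 |  23 | hh

SA = [17, 8, 19, 1, 18, 15, 7, 0, 3, 13, 9, 20, 14, 5, 10, 16, 2, 12, 4, 22, 24, 6, 11, 21, 23]
[i] adj suffixes → lcp
  [1] 17/8 → 1 ('a')
  [2] 8/19 → 2 ('ae')
  [3] 19/1 → 1 ('a')
  [4] 1/18 → 0 ('')
  [5] 18/15 → 1 ('b')
  [6] 15/7 → 0 ('')
  [7] 7/0 → 2 ('ca')
  [8] 0/3 → 1 ('c')
  [9] 3/13 → 0 ('')
  [10] 13/9 → 2 ('ef')
  [11] 9/20 → 1 ('e')
  [12] 20/14 → 0 ('')
  [13] 14/5 → 1 ('f')
  [14] 5/10 → 2 ('fh')
  [15] 10/16 → 0 ('')
  [16] 16/2 → 1 ('g')
  [17] 2/12 → 1 ('g')
  [18] 12/4 → 1 ('g')
  [19] 4/22 → 1 ('g')
  [20] 22/24 → 0 ('')
  [21] 24/6 → 1 ('h')
  [22] 6/11 → 1 ('h')
  [23] 11/21 → 2 ('hg')
  [24] 21/23 → 1 ('h')

n(n+1)/2 = 25·26/2 = 325
Σ LCP = 0 + 1 + 2 + 1 + 0 + 1 + 0 + 2 + 1 + 0 + 2 + 1 + 0 + 1 + 2 + 0 + 1 + 1 + 1 + 1 + 0 + 1 + 1 + 2 + 1 = 23
distinct = 325 − 23 = 302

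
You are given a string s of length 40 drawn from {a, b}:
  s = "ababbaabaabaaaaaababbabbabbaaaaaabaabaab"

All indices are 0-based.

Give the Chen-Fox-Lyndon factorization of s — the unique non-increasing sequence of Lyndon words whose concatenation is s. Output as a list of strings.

["ababb", "aab", "aab", "aaaaaababbabbabb", "aaaaaabaabaab"]

emit factor 1: 'ababb' (i=0, period=5)
emit factor 2: 'aab' (i=5, period=3)
emit factor 3: 'aab' (i=8, period=3)
emit factor 4: 'aaaaaababbabbabb' (i=11, period=16)
emit factor 5: 'aaaaaabaabaab' (i=27, period=13)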